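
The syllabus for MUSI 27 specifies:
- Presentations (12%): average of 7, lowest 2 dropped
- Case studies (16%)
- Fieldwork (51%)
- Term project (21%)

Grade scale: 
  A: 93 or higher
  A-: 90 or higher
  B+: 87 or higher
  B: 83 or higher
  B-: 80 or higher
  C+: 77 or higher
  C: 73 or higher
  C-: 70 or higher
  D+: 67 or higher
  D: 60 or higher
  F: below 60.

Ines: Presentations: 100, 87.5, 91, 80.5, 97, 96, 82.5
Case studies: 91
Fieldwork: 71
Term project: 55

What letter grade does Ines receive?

C

Presentations: drop 80.5, 82.5 → average of remaining 5 = 471.5/5 = 94.3
Weighted total:
  Presentations 94.3 × 0.12 = 11.316
  Case studies 91 × 0.16 = 14.56
  Fieldwork 71 × 0.51 = 36.21
  Term project 55 × 0.21 = 11.55
Sum = 73.636
73.636 is ≥ 73 and < 77 → C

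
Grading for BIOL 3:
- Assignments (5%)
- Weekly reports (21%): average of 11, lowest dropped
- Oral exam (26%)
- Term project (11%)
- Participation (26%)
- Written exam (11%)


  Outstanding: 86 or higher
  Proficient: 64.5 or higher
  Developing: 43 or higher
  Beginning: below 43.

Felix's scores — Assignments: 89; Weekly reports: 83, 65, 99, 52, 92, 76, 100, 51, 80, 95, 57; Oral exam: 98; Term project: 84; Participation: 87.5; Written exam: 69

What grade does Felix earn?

Weekly reports: drop 51 → average of remaining 10 = 799/10 = 79.9
Weighted total:
  Assignments 89 × 0.05 = 4.45
  Weekly reports 79.9 × 0.21 = 16.779
  Oral exam 98 × 0.26 = 25.48
  Term project 84 × 0.11 = 9.24
  Participation 87.5 × 0.26 = 22.75
  Written exam 69 × 0.11 = 7.59
Sum = 86.289
86.289 ≥ 86 → Outstanding

Outstanding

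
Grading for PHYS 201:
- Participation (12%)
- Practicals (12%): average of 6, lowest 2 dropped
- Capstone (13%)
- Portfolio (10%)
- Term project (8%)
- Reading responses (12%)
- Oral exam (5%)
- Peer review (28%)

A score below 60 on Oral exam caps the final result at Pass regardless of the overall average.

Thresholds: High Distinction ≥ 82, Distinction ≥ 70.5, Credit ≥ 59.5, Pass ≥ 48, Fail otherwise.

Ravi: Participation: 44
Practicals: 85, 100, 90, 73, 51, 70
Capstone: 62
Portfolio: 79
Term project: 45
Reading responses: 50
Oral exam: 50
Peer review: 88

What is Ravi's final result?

Practicals: drop 51, 70 → average of remaining 4 = 348/4 = 87
Oral exam score 50 < 60: minimum not met.
Weighted total:
  Participation 44 × 0.12 = 5.28
  Practicals 87 × 0.12 = 10.44
  Capstone 62 × 0.13 = 8.06
  Portfolio 79 × 0.1 = 7.9
  Term project 45 × 0.08 = 3.6
  Reading responses 50 × 0.12 = 6
  Oral exam 50 × 0.05 = 2.5
  Peer review 88 × 0.28 = 24.64
Sum = 68.42
68.42 would be Credit; cap at Pass applies → Pass.

Pass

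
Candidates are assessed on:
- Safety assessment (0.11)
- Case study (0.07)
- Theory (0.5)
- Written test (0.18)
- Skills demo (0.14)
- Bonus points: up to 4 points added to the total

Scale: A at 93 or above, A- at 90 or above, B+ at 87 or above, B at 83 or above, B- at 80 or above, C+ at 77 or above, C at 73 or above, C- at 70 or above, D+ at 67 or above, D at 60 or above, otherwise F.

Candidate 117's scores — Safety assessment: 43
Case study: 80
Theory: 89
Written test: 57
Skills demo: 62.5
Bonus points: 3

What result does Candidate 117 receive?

Weighted total:
  Safety assessment 43 × 0.11 = 4.73
  Case study 80 × 0.07 = 5.6
  Theory 89 × 0.5 = 44.5
  Written test 57 × 0.18 = 10.26
  Skills demo 62.5 × 0.14 = 8.75
Sum = 73.84
Bonus points: 73.84 + 3 = 76.84
76.84 is ≥ 73 and < 77 → C

C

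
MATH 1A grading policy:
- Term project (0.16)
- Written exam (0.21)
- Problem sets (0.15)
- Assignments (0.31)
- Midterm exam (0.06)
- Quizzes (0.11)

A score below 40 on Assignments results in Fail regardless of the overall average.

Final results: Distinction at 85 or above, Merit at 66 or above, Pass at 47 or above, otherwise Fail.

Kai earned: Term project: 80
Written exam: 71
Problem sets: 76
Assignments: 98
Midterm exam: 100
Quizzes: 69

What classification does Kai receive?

Merit

Assignments score 98 ≥ 40: minimum met.
Weighted total:
  Term project 80 × 0.16 = 12.8
  Written exam 71 × 0.21 = 14.91
  Problem sets 76 × 0.15 = 11.4
  Assignments 98 × 0.31 = 30.38
  Midterm exam 100 × 0.06 = 6
  Quizzes 69 × 0.11 = 7.59
Sum = 83.08
83.08 is ≥ 66 and < 85 → Merit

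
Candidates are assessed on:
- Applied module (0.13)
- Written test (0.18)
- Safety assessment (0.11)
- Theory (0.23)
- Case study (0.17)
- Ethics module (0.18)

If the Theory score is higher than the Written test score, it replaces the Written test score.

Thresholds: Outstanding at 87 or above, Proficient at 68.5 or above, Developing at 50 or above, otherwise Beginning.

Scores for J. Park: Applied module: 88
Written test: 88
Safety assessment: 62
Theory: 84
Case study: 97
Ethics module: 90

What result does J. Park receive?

Theory (84) ≤ Written test (88), so Written test stays at 88.
Weighted total:
  Applied module 88 × 0.13 = 11.44
  Written test 88 × 0.18 = 15.84
  Safety assessment 62 × 0.11 = 6.82
  Theory 84 × 0.23 = 19.32
  Case study 97 × 0.17 = 16.49
  Ethics module 90 × 0.18 = 16.2
Sum = 86.11
86.11 is ≥ 68.5 and < 87 → Proficient

Proficient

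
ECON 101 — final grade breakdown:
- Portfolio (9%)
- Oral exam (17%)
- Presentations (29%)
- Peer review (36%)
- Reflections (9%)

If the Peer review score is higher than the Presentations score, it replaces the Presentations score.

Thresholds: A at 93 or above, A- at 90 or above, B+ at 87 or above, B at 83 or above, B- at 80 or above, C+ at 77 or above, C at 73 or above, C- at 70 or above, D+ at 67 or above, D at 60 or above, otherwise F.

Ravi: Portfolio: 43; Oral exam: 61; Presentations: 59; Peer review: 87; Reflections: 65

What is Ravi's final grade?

C

Peer review (87) > Presentations (59), so Presentations counts as 87.
Weighted total:
  Portfolio 43 × 0.09 = 3.87
  Oral exam 61 × 0.17 = 10.37
  Presentations 87 × 0.29 = 25.23
  Peer review 87 × 0.36 = 31.32
  Reflections 65 × 0.09 = 5.85
Sum = 76.64
76.64 is ≥ 73 and < 77 → C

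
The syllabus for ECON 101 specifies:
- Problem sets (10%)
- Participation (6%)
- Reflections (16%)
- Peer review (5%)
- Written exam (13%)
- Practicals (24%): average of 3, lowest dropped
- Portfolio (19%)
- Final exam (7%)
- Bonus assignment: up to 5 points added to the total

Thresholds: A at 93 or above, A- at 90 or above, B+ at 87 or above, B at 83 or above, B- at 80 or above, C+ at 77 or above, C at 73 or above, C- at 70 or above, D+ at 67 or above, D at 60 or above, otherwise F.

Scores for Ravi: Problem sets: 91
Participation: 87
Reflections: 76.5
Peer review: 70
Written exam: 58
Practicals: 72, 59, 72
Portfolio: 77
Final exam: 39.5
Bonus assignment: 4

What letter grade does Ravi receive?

Practicals: drop 59 → average of remaining 2 = 144/2 = 72
Weighted total:
  Problem sets 91 × 0.1 = 9.1
  Participation 87 × 0.06 = 5.22
  Reflections 76.5 × 0.16 = 12.24
  Peer review 70 × 0.05 = 3.5
  Written exam 58 × 0.13 = 7.54
  Practicals 72 × 0.24 = 17.28
  Portfolio 77 × 0.19 = 14.63
  Final exam 39.5 × 0.07 = 2.765
Sum = 72.275
Bonus assignment: 72.275 + 4 = 76.275
76.275 is ≥ 73 and < 77 → C

C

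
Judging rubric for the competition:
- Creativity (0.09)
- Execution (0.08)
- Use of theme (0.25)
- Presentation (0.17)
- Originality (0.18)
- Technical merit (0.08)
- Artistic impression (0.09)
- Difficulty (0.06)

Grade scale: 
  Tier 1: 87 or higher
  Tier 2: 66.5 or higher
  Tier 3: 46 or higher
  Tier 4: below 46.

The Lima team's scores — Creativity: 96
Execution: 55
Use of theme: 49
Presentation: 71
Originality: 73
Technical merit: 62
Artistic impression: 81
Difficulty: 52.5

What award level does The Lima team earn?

Tier 3

Weighted total:
  Creativity 96 × 0.09 = 8.64
  Execution 55 × 0.08 = 4.4
  Use of theme 49 × 0.25 = 12.25
  Presentation 71 × 0.17 = 12.07
  Originality 73 × 0.18 = 13.14
  Technical merit 62 × 0.08 = 4.96
  Artistic impression 81 × 0.09 = 7.29
  Difficulty 52.5 × 0.06 = 3.15
Sum = 65.9
65.9 is ≥ 46 and < 66.5 → Tier 3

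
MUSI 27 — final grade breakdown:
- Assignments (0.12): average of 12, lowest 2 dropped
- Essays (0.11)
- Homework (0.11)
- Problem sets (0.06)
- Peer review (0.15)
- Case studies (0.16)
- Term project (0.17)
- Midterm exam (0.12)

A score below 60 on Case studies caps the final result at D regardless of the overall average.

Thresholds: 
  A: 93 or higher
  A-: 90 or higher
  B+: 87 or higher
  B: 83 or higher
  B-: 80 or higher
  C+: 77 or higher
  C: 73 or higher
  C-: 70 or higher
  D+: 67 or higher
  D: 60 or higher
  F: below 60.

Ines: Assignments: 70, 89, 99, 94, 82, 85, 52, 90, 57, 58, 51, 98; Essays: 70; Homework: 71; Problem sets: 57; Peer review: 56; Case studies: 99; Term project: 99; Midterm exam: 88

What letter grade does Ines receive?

B-

Assignments: drop 51, 52 → average of remaining 10 = 822/10 = 82.2
Case studies score 99 ≥ 60: minimum met.
Weighted total:
  Assignments 82.2 × 0.12 = 9.864
  Essays 70 × 0.11 = 7.7
  Homework 71 × 0.11 = 7.81
  Problem sets 57 × 0.06 = 3.42
  Peer review 56 × 0.15 = 8.4
  Case studies 99 × 0.16 = 15.84
  Term project 99 × 0.17 = 16.83
  Midterm exam 88 × 0.12 = 10.56
Sum = 80.424
80.424 is ≥ 80 and < 83 → B-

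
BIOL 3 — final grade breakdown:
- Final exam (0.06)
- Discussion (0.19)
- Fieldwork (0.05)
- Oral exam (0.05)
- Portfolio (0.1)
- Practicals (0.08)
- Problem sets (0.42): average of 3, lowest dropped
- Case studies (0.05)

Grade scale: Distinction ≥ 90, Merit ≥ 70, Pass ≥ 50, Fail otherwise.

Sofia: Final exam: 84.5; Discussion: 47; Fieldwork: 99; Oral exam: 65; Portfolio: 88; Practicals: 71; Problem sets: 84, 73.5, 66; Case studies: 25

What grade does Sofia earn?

Problem sets: drop 66 → average of remaining 2 = 157.5/2 = 78.75
Weighted total:
  Final exam 84.5 × 0.06 = 5.07
  Discussion 47 × 0.19 = 8.93
  Fieldwork 99 × 0.05 = 4.95
  Oral exam 65 × 0.05 = 3.25
  Portfolio 88 × 0.1 = 8.8
  Practicals 71 × 0.08 = 5.68
  Problem sets 78.75 × 0.42 = 33.075
  Case studies 25 × 0.05 = 1.25
Sum = 71.005
71.005 is ≥ 70 and < 90 → Merit

Merit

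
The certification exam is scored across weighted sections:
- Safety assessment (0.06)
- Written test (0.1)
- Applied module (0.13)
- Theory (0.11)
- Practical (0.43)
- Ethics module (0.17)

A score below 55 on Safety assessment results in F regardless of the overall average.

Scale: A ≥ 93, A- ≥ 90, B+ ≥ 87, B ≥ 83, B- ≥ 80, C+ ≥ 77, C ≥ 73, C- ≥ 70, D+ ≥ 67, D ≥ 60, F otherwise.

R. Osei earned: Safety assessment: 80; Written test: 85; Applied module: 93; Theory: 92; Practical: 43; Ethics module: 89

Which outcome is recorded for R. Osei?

D+

Safety assessment score 80 ≥ 55: minimum met.
Weighted total:
  Safety assessment 80 × 0.06 = 4.8
  Written test 85 × 0.1 = 8.5
  Applied module 93 × 0.13 = 12.09
  Theory 92 × 0.11 = 10.12
  Practical 43 × 0.43 = 18.49
  Ethics module 89 × 0.17 = 15.13
Sum = 69.13
69.13 is ≥ 67 and < 70 → D+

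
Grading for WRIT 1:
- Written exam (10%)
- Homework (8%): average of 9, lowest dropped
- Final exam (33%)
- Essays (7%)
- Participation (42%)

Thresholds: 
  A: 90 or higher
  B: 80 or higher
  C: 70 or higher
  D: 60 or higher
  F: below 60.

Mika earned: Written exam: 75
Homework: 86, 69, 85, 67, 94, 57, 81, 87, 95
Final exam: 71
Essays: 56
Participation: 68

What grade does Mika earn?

C

Homework: drop 57 → average of remaining 8 = 664/8 = 83
Weighted total:
  Written exam 75 × 0.1 = 7.5
  Homework 83 × 0.08 = 6.64
  Final exam 71 × 0.33 = 23.43
  Essays 56 × 0.07 = 3.92
  Participation 68 × 0.42 = 28.56
Sum = 70.05
70.05 is ≥ 70 and < 80 → C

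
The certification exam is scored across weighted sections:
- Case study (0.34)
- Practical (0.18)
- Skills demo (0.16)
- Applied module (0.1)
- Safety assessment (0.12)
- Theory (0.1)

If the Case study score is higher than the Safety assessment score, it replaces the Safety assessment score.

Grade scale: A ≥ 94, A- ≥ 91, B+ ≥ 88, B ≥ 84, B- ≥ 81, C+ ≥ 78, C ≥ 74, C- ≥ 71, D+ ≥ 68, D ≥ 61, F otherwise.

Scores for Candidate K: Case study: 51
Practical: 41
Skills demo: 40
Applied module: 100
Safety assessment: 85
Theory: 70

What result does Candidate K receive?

Case study (51) ≤ Safety assessment (85), so Safety assessment stays at 85.
Weighted total:
  Case study 51 × 0.34 = 17.34
  Practical 41 × 0.18 = 7.38
  Skills demo 40 × 0.16 = 6.4
  Applied module 100 × 0.1 = 10
  Safety assessment 85 × 0.12 = 10.2
  Theory 70 × 0.1 = 7
Sum = 58.32
58.32 < 61 → F

F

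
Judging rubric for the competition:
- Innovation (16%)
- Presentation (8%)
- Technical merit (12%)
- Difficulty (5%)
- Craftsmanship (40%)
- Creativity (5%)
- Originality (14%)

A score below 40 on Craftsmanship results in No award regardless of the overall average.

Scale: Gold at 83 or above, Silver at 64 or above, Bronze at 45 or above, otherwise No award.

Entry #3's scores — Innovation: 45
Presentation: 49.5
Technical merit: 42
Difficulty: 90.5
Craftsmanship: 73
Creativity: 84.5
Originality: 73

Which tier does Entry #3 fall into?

Craftsmanship score 73 ≥ 40: minimum met.
Weighted total:
  Innovation 45 × 0.16 = 7.2
  Presentation 49.5 × 0.08 = 3.96
  Technical merit 42 × 0.12 = 5.04
  Difficulty 90.5 × 0.05 = 4.525
  Craftsmanship 73 × 0.4 = 29.2
  Creativity 84.5 × 0.05 = 4.225
  Originality 73 × 0.14 = 10.22
Sum = 64.37
64.37 is ≥ 64 and < 83 → Silver

Silver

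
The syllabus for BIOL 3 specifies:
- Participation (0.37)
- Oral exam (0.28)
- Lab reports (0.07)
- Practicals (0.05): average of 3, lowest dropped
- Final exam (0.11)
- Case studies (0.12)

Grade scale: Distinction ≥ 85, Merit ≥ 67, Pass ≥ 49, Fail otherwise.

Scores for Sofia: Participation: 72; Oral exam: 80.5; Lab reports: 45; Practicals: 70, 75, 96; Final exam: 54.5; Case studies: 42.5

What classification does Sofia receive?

Merit

Practicals: drop 70 → average of remaining 2 = 171/2 = 85.5
Weighted total:
  Participation 72 × 0.37 = 26.64
  Oral exam 80.5 × 0.28 = 22.54
  Lab reports 45 × 0.07 = 3.15
  Practicals 85.5 × 0.05 = 4.275
  Final exam 54.5 × 0.11 = 5.995
  Case studies 42.5 × 0.12 = 5.1
Sum = 67.7
67.7 is ≥ 67 and < 85 → Merit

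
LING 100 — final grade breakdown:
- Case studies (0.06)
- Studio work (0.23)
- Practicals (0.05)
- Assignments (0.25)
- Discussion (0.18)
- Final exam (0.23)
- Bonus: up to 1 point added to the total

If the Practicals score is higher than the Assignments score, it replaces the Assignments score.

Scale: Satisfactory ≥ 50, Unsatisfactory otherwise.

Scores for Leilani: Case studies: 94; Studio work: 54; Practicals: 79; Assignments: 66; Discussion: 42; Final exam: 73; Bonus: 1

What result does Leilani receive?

Practicals (79) > Assignments (66), so Assignments counts as 79.
Weighted total:
  Case studies 94 × 0.06 = 5.64
  Studio work 54 × 0.23 = 12.42
  Practicals 79 × 0.05 = 3.95
  Assignments 79 × 0.25 = 19.75
  Discussion 42 × 0.18 = 7.56
  Final exam 73 × 0.23 = 16.79
Sum = 66.11
Bonus: 66.11 + 1 = 67.11
67.11 ≥ 50 → Satisfactory

Satisfactory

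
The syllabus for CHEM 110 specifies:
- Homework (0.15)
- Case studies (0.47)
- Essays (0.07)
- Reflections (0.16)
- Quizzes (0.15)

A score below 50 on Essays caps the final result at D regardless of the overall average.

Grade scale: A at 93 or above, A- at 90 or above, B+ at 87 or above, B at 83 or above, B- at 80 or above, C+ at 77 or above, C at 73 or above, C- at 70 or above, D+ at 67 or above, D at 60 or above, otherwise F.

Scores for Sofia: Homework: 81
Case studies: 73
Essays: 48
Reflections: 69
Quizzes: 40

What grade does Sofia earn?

Essays score 48 < 50: minimum not met.
Weighted total:
  Homework 81 × 0.15 = 12.15
  Case studies 73 × 0.47 = 34.31
  Essays 48 × 0.07 = 3.36
  Reflections 69 × 0.16 = 11.04
  Quizzes 40 × 0.15 = 6
Sum = 66.86
66.86 would be D; cap at D applies → D.

D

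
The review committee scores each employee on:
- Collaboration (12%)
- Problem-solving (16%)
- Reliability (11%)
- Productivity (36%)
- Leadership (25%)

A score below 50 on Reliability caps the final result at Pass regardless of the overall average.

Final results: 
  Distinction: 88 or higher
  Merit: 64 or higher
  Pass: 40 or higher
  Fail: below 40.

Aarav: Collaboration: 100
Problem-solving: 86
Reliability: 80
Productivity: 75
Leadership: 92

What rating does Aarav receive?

Reliability score 80 ≥ 50: minimum met.
Weighted total:
  Collaboration 100 × 0.12 = 12
  Problem-solving 86 × 0.16 = 13.76
  Reliability 80 × 0.11 = 8.8
  Productivity 75 × 0.36 = 27
  Leadership 92 × 0.25 = 23
Sum = 84.56
84.56 is ≥ 64 and < 88 → Merit

Merit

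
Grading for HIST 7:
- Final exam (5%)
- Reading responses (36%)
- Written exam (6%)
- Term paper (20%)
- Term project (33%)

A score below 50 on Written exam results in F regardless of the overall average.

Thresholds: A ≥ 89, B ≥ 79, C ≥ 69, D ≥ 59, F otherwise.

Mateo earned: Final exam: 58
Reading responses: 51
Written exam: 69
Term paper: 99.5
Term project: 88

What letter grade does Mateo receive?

C

Written exam score 69 ≥ 50: minimum met.
Weighted total:
  Final exam 58 × 0.05 = 2.9
  Reading responses 51 × 0.36 = 18.36
  Written exam 69 × 0.06 = 4.14
  Term paper 99.5 × 0.2 = 19.9
  Term project 88 × 0.33 = 29.04
Sum = 74.34
74.34 is ≥ 69 and < 79 → C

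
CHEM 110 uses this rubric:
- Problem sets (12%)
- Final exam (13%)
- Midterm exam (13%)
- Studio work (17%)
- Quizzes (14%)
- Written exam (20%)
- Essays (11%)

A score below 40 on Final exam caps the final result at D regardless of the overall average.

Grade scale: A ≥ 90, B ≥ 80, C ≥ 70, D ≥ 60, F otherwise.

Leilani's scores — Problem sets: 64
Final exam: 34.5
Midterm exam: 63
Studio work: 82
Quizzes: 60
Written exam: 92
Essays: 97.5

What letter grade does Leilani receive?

D

Final exam score 34.5 < 40: minimum not met.
Weighted total:
  Problem sets 64 × 0.12 = 7.68
  Final exam 34.5 × 0.13 = 4.485
  Midterm exam 63 × 0.13 = 8.19
  Studio work 82 × 0.17 = 13.94
  Quizzes 60 × 0.14 = 8.4
  Written exam 92 × 0.2 = 18.4
  Essays 97.5 × 0.11 = 10.725
Sum = 71.82
71.82 would be C; cap at D applies → D.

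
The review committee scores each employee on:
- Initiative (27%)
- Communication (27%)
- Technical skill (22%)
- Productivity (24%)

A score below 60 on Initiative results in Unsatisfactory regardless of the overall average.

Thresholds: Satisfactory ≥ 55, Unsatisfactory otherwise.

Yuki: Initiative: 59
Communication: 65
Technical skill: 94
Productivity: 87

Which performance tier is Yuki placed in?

Initiative score 59 < 60: minimum not met.
Weighted total:
  Initiative 59 × 0.27 = 15.93
  Communication 65 × 0.27 = 17.55
  Technical skill 94 × 0.22 = 20.68
  Productivity 87 × 0.24 = 20.88
Sum = 75.04
Because the Initiative minimum was not met, the result is Unsatisfactory.

Unsatisfactory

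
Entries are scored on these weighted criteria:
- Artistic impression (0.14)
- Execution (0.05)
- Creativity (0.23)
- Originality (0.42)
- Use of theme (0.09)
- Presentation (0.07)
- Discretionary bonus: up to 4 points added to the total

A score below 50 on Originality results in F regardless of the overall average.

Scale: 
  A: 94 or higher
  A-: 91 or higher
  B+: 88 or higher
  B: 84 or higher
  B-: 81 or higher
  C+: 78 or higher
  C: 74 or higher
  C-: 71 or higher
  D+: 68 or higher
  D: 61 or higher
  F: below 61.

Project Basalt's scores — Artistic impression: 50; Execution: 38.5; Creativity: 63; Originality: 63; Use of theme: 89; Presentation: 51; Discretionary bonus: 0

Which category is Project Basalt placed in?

Originality score 63 ≥ 50: minimum met.
Weighted total:
  Artistic impression 50 × 0.14 = 7
  Execution 38.5 × 0.05 = 1.925
  Creativity 63 × 0.23 = 14.49
  Originality 63 × 0.42 = 26.46
  Use of theme 89 × 0.09 = 8.01
  Presentation 51 × 0.07 = 3.57
Sum = 61.455
Discretionary bonus: 61.455 + 0 = 61.455
61.455 is ≥ 61 and < 68 → D

D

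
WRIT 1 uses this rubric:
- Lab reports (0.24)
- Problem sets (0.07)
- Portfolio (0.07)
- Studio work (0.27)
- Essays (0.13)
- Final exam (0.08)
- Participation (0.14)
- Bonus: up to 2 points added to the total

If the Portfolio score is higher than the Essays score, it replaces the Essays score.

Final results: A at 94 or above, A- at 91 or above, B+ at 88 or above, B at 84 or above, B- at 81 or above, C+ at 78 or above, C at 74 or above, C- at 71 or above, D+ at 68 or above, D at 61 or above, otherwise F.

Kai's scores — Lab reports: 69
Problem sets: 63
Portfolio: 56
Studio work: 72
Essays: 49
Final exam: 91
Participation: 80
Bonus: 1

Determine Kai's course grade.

Portfolio (56) > Essays (49), so Essays counts as 56.
Weighted total:
  Lab reports 69 × 0.24 = 16.56
  Problem sets 63 × 0.07 = 4.41
  Portfolio 56 × 0.07 = 3.92
  Studio work 72 × 0.27 = 19.44
  Essays 56 × 0.13 = 7.28
  Final exam 91 × 0.08 = 7.28
  Participation 80 × 0.14 = 11.2
Sum = 70.09
Bonus: 70.09 + 1 = 71.09
71.09 is ≥ 71 and < 74 → C-

C-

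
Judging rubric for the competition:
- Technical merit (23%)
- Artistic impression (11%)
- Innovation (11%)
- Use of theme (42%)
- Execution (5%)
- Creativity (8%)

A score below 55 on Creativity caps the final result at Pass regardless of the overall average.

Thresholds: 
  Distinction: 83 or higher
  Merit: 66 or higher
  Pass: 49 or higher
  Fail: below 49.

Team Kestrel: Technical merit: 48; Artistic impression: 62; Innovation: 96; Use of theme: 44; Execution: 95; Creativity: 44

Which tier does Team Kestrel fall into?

Creativity score 44 < 55: minimum not met.
Weighted total:
  Technical merit 48 × 0.23 = 11.04
  Artistic impression 62 × 0.11 = 6.82
  Innovation 96 × 0.11 = 10.56
  Use of theme 44 × 0.42 = 18.48
  Execution 95 × 0.05 = 4.75
  Creativity 44 × 0.08 = 3.52
Sum = 55.17
55.17 would be Pass; cap at Pass applies → Pass.

Pass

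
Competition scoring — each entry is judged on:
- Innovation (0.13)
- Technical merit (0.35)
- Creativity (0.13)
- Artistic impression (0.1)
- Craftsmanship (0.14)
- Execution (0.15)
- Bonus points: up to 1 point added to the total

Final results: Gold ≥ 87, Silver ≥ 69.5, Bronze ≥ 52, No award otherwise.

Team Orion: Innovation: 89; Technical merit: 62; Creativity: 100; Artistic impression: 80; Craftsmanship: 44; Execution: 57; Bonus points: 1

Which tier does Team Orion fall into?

Silver

Weighted total:
  Innovation 89 × 0.13 = 11.57
  Technical merit 62 × 0.35 = 21.7
  Creativity 100 × 0.13 = 13
  Artistic impression 80 × 0.1 = 8
  Craftsmanship 44 × 0.14 = 6.16
  Execution 57 × 0.15 = 8.55
Sum = 68.98
Bonus points: 68.98 + 1 = 69.98
69.98 is ≥ 69.5 and < 87 → Silver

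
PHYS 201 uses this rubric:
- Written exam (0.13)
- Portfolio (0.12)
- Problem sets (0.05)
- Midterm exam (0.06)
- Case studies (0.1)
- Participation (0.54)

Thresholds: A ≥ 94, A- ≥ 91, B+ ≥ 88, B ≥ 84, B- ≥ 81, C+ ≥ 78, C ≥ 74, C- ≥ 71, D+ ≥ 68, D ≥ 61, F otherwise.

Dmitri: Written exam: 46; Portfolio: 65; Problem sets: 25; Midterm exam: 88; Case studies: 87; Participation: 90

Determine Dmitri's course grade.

C

Weighted total:
  Written exam 46 × 0.13 = 5.98
  Portfolio 65 × 0.12 = 7.8
  Problem sets 25 × 0.05 = 1.25
  Midterm exam 88 × 0.06 = 5.28
  Case studies 87 × 0.1 = 8.7
  Participation 90 × 0.54 = 48.6
Sum = 77.61
77.61 is ≥ 74 and < 78 → C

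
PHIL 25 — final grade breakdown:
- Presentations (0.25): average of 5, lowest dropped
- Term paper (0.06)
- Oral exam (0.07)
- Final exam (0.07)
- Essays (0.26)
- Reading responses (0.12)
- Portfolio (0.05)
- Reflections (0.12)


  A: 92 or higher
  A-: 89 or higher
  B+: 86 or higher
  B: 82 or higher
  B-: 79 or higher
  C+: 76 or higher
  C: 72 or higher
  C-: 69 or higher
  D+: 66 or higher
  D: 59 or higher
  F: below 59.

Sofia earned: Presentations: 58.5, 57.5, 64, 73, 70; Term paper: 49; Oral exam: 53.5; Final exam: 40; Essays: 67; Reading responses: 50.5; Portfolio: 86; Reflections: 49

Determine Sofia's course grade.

D

Presentations: drop 57.5 → average of remaining 4 = 265.5/4 = 66.375
Weighted total:
  Presentations 66.375 × 0.25 = 16.59375
  Term paper 49 × 0.06 = 2.94
  Oral exam 53.5 × 0.07 = 3.745
  Final exam 40 × 0.07 = 2.8
  Essays 67 × 0.26 = 17.42
  Reading responses 50.5 × 0.12 = 6.06
  Portfolio 86 × 0.05 = 4.3
  Reflections 49 × 0.12 = 5.88
Sum = 59.73875
59.73875 is ≥ 59 and < 66 → D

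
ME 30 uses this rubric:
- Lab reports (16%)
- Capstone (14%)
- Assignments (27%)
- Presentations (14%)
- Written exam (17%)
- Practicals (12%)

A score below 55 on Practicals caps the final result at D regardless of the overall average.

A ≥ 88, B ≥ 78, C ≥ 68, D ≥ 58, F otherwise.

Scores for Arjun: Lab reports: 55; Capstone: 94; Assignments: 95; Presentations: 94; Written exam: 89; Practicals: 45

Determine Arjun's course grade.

D

Practicals score 45 < 55: minimum not met.
Weighted total:
  Lab reports 55 × 0.16 = 8.8
  Capstone 94 × 0.14 = 13.16
  Assignments 95 × 0.27 = 25.65
  Presentations 94 × 0.14 = 13.16
  Written exam 89 × 0.17 = 15.13
  Practicals 45 × 0.12 = 5.4
Sum = 81.3
81.3 would be B; cap at D applies → D.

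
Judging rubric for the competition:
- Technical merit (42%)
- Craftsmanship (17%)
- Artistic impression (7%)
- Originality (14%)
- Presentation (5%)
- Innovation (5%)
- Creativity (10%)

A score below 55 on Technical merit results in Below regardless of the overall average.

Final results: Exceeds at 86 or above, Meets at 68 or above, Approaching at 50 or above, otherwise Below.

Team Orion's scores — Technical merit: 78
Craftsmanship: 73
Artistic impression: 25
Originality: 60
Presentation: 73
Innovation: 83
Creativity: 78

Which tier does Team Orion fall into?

Meets

Technical merit score 78 ≥ 55: minimum met.
Weighted total:
  Technical merit 78 × 0.42 = 32.76
  Craftsmanship 73 × 0.17 = 12.41
  Artistic impression 25 × 0.07 = 1.75
  Originality 60 × 0.14 = 8.4
  Presentation 73 × 0.05 = 3.65
  Innovation 83 × 0.05 = 4.15
  Creativity 78 × 0.1 = 7.8
Sum = 70.92
70.92 is ≥ 68 and < 86 → Meets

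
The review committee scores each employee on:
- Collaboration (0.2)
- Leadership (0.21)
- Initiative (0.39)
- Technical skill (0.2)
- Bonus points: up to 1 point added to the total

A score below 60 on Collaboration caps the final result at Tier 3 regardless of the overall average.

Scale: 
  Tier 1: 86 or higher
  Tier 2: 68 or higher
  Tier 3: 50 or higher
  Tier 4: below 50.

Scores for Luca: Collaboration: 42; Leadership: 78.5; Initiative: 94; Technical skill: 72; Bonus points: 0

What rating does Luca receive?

Collaboration score 42 < 60: minimum not met.
Weighted total:
  Collaboration 42 × 0.2 = 8.4
  Leadership 78.5 × 0.21 = 16.485
  Initiative 94 × 0.39 = 36.66
  Technical skill 72 × 0.2 = 14.4
Sum = 75.945
Bonus points: 75.945 + 0 = 75.945
75.945 would be Tier 2; cap at Tier 3 applies → Tier 3.

Tier 3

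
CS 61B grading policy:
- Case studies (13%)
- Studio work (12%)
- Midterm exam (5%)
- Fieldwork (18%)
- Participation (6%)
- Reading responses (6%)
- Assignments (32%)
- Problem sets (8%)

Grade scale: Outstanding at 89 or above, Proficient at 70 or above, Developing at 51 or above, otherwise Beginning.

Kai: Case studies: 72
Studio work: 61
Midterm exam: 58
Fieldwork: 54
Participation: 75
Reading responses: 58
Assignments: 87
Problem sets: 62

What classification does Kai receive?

Proficient

Weighted total:
  Case studies 72 × 0.13 = 9.36
  Studio work 61 × 0.12 = 7.32
  Midterm exam 58 × 0.05 = 2.9
  Fieldwork 54 × 0.18 = 9.72
  Participation 75 × 0.06 = 4.5
  Reading responses 58 × 0.06 = 3.48
  Assignments 87 × 0.32 = 27.84
  Problem sets 62 × 0.08 = 4.96
Sum = 70.08
70.08 is ≥ 70 and < 89 → Proficient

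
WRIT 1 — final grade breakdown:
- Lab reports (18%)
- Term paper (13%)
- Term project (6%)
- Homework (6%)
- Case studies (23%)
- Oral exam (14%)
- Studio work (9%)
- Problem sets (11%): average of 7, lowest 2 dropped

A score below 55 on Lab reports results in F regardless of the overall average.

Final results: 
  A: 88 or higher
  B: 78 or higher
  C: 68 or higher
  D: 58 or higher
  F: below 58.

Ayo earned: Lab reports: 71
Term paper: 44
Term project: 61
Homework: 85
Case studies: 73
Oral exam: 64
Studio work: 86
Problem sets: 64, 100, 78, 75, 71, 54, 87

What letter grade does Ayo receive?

Problem sets: drop 54, 64 → average of remaining 5 = 411/5 = 82.2
Lab reports score 71 ≥ 55: minimum met.
Weighted total:
  Lab reports 71 × 0.18 = 12.78
  Term paper 44 × 0.13 = 5.72
  Term project 61 × 0.06 = 3.66
  Homework 85 × 0.06 = 5.1
  Case studies 73 × 0.23 = 16.79
  Oral exam 64 × 0.14 = 8.96
  Studio work 86 × 0.09 = 7.74
  Problem sets 82.2 × 0.11 = 9.042
Sum = 69.792
69.792 is ≥ 68 and < 78 → C

C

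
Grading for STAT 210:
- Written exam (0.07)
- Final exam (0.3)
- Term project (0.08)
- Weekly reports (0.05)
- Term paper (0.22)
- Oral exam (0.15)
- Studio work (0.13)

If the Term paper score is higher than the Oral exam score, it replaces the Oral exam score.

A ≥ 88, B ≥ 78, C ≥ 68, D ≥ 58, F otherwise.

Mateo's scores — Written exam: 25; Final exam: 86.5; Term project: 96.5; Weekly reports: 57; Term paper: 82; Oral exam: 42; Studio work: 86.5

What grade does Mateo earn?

Term paper (82) > Oral exam (42), so Oral exam counts as 82.
Weighted total:
  Written exam 25 × 0.07 = 1.75
  Final exam 86.5 × 0.3 = 25.95
  Term project 96.5 × 0.08 = 7.72
  Weekly reports 57 × 0.05 = 2.85
  Term paper 82 × 0.22 = 18.04
  Oral exam 82 × 0.15 = 12.3
  Studio work 86.5 × 0.13 = 11.245
Sum = 79.855
79.855 is ≥ 78 and < 88 → B

B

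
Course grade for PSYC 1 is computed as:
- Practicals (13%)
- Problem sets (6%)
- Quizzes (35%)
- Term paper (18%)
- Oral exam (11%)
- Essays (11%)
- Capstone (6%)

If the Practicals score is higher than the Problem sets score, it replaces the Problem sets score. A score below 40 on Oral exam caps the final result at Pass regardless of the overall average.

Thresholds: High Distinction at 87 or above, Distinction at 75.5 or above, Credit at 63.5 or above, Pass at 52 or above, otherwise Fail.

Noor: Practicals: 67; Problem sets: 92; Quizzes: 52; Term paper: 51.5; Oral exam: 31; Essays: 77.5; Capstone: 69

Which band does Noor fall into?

Pass

Practicals (67) ≤ Problem sets (92), so Problem sets stays at 92.
Oral exam score 31 < 40: minimum not met.
Weighted total:
  Practicals 67 × 0.13 = 8.71
  Problem sets 92 × 0.06 = 5.52
  Quizzes 52 × 0.35 = 18.2
  Term paper 51.5 × 0.18 = 9.27
  Oral exam 31 × 0.11 = 3.41
  Essays 77.5 × 0.11 = 8.525
  Capstone 69 × 0.06 = 4.14
Sum = 57.775
57.775 would be Pass; cap at Pass applies → Pass.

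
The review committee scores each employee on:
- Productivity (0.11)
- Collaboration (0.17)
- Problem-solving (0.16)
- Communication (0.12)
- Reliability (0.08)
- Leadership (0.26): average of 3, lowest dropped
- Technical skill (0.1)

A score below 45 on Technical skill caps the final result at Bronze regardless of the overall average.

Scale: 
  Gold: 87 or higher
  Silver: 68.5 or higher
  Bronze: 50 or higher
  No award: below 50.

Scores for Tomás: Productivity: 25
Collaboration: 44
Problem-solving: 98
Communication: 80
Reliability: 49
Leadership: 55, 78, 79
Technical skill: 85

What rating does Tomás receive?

Bronze

Leadership: drop 55 → average of remaining 2 = 157/2 = 78.5
Technical skill score 85 ≥ 45: minimum met.
Weighted total:
  Productivity 25 × 0.11 = 2.75
  Collaboration 44 × 0.17 = 7.48
  Problem-solving 98 × 0.16 = 15.68
  Communication 80 × 0.12 = 9.6
  Reliability 49 × 0.08 = 3.92
  Leadership 78.5 × 0.26 = 20.41
  Technical skill 85 × 0.1 = 8.5
Sum = 68.34
68.34 is ≥ 50 and < 68.5 → Bronze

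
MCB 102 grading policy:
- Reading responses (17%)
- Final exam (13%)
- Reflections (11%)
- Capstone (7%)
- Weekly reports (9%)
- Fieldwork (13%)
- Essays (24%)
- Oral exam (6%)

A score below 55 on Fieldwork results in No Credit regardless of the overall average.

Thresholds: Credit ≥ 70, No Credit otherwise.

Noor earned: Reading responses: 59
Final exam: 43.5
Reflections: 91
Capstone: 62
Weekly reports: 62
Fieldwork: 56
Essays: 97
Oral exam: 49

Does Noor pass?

Fieldwork score 56 ≥ 55: minimum met.
Weighted total:
  Reading responses 59 × 0.17 = 10.03
  Final exam 43.5 × 0.13 = 5.655
  Reflections 91 × 0.11 = 10.01
  Capstone 62 × 0.07 = 4.34
  Weekly reports 62 × 0.09 = 5.58
  Fieldwork 56 × 0.13 = 7.28
  Essays 97 × 0.24 = 23.28
  Oral exam 49 × 0.06 = 2.94
Sum = 69.115
69.115 < 70 → No Credit

No Credit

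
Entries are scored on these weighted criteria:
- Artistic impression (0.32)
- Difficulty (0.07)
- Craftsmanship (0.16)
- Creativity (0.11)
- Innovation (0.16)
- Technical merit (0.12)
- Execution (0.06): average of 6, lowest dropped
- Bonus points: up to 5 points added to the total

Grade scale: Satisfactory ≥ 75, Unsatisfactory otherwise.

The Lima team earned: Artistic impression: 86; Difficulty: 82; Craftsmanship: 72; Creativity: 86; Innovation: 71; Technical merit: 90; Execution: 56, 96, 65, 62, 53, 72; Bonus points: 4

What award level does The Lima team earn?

Execution: drop 53 → average of remaining 5 = 351/5 = 70.2
Weighted total:
  Artistic impression 86 × 0.32 = 27.52
  Difficulty 82 × 0.07 = 5.74
  Craftsmanship 72 × 0.16 = 11.52
  Creativity 86 × 0.11 = 9.46
  Innovation 71 × 0.16 = 11.36
  Technical merit 90 × 0.12 = 10.8
  Execution 70.2 × 0.06 = 4.212
Sum = 80.612
Bonus points: 80.612 + 4 = 84.612
84.612 ≥ 75 → Satisfactory

Satisfactory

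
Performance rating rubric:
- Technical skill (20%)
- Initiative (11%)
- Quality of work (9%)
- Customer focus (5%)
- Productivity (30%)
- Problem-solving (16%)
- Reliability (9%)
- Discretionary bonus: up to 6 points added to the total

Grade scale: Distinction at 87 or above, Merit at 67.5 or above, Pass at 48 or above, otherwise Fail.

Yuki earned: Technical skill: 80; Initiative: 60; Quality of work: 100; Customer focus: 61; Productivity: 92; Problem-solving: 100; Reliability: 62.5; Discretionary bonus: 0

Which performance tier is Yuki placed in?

Merit

Weighted total:
  Technical skill 80 × 0.2 = 16
  Initiative 60 × 0.11 = 6.6
  Quality of work 100 × 0.09 = 9
  Customer focus 61 × 0.05 = 3.05
  Productivity 92 × 0.3 = 27.6
  Problem-solving 100 × 0.16 = 16
  Reliability 62.5 × 0.09 = 5.625
Sum = 83.875
Discretionary bonus: 83.875 + 0 = 83.875
83.875 is ≥ 67.5 and < 87 → Merit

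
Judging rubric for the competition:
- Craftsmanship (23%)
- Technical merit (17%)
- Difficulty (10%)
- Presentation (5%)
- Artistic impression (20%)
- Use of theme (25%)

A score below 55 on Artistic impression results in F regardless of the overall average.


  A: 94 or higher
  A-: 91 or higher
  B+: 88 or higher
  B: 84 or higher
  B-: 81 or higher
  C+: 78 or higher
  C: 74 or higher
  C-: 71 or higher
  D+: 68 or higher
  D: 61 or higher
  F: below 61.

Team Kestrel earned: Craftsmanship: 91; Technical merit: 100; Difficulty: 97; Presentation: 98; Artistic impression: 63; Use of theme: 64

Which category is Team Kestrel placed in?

Artistic impression score 63 ≥ 55: minimum met.
Weighted total:
  Craftsmanship 91 × 0.23 = 20.93
  Technical merit 100 × 0.17 = 17
  Difficulty 97 × 0.1 = 9.7
  Presentation 98 × 0.05 = 4.9
  Artistic impression 63 × 0.2 = 12.6
  Use of theme 64 × 0.25 = 16
Sum = 81.13
81.13 is ≥ 81 and < 84 → B-

B-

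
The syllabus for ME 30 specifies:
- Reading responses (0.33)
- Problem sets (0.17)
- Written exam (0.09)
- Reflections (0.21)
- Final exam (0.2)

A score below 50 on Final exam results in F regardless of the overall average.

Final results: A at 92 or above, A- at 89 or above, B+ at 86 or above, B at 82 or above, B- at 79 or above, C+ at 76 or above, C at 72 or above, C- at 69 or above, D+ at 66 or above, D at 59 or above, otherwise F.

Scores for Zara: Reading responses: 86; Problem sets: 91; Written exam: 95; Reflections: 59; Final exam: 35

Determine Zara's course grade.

Final exam score 35 < 50: minimum not met.
Weighted total:
  Reading responses 86 × 0.33 = 28.38
  Problem sets 91 × 0.17 = 15.47
  Written exam 95 × 0.09 = 8.55
  Reflections 59 × 0.21 = 12.39
  Final exam 35 × 0.2 = 7
Sum = 71.79
Because the Final exam minimum was not met, the result is F.

F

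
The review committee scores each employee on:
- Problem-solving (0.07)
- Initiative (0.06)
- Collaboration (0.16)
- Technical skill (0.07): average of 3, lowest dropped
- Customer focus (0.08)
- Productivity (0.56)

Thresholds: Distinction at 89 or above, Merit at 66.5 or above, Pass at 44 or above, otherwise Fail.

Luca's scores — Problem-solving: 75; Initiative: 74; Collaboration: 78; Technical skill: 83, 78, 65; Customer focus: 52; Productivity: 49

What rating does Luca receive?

Technical skill: drop 65 → average of remaining 2 = 161/2 = 80.5
Weighted total:
  Problem-solving 75 × 0.07 = 5.25
  Initiative 74 × 0.06 = 4.44
  Collaboration 78 × 0.16 = 12.48
  Technical skill 80.5 × 0.07 = 5.635
  Customer focus 52 × 0.08 = 4.16
  Productivity 49 × 0.56 = 27.44
Sum = 59.405
59.405 is ≥ 44 and < 66.5 → Pass

Pass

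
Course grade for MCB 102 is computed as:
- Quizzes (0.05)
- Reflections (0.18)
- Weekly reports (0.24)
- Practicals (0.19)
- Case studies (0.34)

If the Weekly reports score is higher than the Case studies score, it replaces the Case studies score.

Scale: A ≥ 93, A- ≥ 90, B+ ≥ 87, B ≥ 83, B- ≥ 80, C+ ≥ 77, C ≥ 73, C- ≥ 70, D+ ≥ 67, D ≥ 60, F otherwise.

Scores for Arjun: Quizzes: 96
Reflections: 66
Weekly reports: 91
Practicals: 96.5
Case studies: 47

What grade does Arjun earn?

B+

Weekly reports (91) > Case studies (47), so Case studies counts as 91.
Weighted total:
  Quizzes 96 × 0.05 = 4.8
  Reflections 66 × 0.18 = 11.88
  Weekly reports 91 × 0.24 = 21.84
  Practicals 96.5 × 0.19 = 18.335
  Case studies 91 × 0.34 = 30.94
Sum = 87.795
87.795 is ≥ 87 and < 90 → B+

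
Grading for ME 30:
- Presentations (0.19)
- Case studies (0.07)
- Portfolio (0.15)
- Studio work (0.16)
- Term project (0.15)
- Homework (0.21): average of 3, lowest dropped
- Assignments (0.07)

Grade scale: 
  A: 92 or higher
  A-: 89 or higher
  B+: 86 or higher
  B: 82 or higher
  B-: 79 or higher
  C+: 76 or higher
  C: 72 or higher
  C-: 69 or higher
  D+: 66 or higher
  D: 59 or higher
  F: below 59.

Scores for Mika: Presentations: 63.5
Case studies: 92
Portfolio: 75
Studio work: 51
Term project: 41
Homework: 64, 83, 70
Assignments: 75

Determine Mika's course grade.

D

Homework: drop 64 → average of remaining 2 = 153/2 = 76.5
Weighted total:
  Presentations 63.5 × 0.19 = 12.065
  Case studies 92 × 0.07 = 6.44
  Portfolio 75 × 0.15 = 11.25
  Studio work 51 × 0.16 = 8.16
  Term project 41 × 0.15 = 6.15
  Homework 76.5 × 0.21 = 16.065
  Assignments 75 × 0.07 = 5.25
Sum = 65.38
65.38 is ≥ 59 and < 66 → D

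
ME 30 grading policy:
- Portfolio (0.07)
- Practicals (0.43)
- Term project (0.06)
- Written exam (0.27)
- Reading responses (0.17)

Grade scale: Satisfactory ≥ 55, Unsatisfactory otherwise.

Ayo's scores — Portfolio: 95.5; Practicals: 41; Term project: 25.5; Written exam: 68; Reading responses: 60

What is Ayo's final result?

Weighted total:
  Portfolio 95.5 × 0.07 = 6.685
  Practicals 41 × 0.43 = 17.63
  Term project 25.5 × 0.06 = 1.53
  Written exam 68 × 0.27 = 18.36
  Reading responses 60 × 0.17 = 10.2
Sum = 54.405
54.405 < 55 → Unsatisfactory

Unsatisfactory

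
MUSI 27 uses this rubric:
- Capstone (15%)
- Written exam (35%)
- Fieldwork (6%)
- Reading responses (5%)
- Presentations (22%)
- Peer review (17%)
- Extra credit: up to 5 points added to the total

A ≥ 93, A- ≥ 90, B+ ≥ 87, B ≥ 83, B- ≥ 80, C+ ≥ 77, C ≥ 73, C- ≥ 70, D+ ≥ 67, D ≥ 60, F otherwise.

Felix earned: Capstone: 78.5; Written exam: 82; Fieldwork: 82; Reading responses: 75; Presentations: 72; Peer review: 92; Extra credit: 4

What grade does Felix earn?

B

Weighted total:
  Capstone 78.5 × 0.15 = 11.775
  Written exam 82 × 0.35 = 28.7
  Fieldwork 82 × 0.06 = 4.92
  Reading responses 75 × 0.05 = 3.75
  Presentations 72 × 0.22 = 15.84
  Peer review 92 × 0.17 = 15.64
Sum = 80.625
Extra credit: 80.625 + 4 = 84.625
84.625 is ≥ 83 and < 87 → B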